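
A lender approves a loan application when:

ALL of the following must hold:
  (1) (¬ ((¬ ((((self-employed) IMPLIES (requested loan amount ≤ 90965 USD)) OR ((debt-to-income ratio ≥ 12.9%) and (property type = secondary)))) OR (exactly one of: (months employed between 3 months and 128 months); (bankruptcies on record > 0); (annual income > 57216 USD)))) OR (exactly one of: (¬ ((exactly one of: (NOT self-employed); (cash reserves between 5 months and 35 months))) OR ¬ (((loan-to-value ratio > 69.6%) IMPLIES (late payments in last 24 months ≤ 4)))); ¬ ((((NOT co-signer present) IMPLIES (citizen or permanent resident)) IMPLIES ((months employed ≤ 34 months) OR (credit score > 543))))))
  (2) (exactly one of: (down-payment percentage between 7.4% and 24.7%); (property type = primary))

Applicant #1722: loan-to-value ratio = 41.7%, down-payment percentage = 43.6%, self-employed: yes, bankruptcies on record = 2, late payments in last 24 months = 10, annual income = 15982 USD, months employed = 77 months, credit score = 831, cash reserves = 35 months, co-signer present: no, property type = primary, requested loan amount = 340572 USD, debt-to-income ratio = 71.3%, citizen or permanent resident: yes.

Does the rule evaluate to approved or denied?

Denied

Atomic conditions:
  self-employed: yes → true
  requested loan amount ≤ 90965 USD: 340572 ≤ 90965 is false
  debt-to-income ratio ≥ 12.9%: 71.3 ≥ 12.9 is true
  property type = secondary: primary == secondary is false
  months employed between 3 months and 128 months: 77 in [3, 128] is true
  bankruptcies on record > 0: 2 > 0 is true
  annual income > 57216 USD: 15982 > 57216 is false
  NOT self-employed: yes → false
  cash reserves between 5 months and 35 months: 35 in [5, 35] is true
  loan-to-value ratio > 69.6%: 41.7 > 69.6 is false
  late payments in last 24 months ≤ 4: 10 ≤ 4 is false
  NOT co-signer present: no → true
  citizen or permanent resident: yes → true
  months employed ≤ 34 months: 77 ≤ 34 is false
  credit score > 543: 831 > 543 is true
  down-payment percentage between 7.4% and 24.7%: 43.6 in [7.4, 24.7] is false
  property type = primary: primary == primary is true
Combine:
[1.1.1.1.1.1] true → false = false
[1.1.1.1.1.2] true AND false = false
[1.1.1.1.1] false OR false = false
[1.1.1.1] NOT false = true
[1.1.1.2] exactly-one(true, true, false) = false
[1.1.1] true OR false = true
[1.1] NOT true = false
[1.2.1.1.1] exactly-one(false, true) = true
[1.2.1.1] NOT true = false
[1.2.1.2.1] false → false (antecedent false ⇒ implication holds) = true
[1.2.1.2] NOT true = false
[1.2.1] false OR false = false
[1.2.2.1.1] true → true = true
[1.2.2.1.2] false OR true = true
[1.2.2.1] true → true = true
[1.2.2] NOT true = false
[1.2] exactly-one(false, false) = false
[1] false OR false = false
[2] exactly-one(false, true) = true
[root] false AND true = false
Overall: false → denied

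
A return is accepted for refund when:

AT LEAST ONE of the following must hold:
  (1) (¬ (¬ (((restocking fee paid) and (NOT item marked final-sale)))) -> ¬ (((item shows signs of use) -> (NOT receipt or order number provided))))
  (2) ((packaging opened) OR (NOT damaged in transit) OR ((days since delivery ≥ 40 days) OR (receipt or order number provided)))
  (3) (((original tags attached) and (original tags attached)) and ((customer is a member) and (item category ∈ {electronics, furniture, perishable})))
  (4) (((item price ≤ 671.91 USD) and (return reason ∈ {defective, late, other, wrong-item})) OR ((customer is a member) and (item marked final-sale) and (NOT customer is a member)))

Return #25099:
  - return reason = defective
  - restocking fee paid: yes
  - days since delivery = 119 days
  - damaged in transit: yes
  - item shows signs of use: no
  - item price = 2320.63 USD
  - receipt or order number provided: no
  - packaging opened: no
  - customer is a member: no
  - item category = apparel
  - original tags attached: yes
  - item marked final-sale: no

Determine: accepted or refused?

Atomic conditions:
  restocking fee paid: yes → true
  NOT item marked final-sale: no → true
  item shows signs of use: no → false
  NOT receipt or order number provided: no → true
  packaging opened: no → false
  NOT damaged in transit: yes → false
  days since delivery ≥ 40 days: 119 ≥ 40 is true
  receipt or order number provided: no → false
  original tags attached: yes → true
  customer is a member: no → false
  item category ∈ {electronics, furniture, perishable}: apparel is not in the set → false
  item price ≤ 671.91 USD: 2320.63 ≤ 671.91 is false
  return reason ∈ {defective, late, other, wrong-item}: defective is in the set → true
  item marked final-sale: no → false
  NOT customer is a member: no → true
Combine:
[1.1.1.1] true AND true = true
[1.1.1] NOT true = false
[1.1] NOT false = true
[1.2.1] false → true (antecedent false ⇒ implication holds) = true
[1.2] NOT true = false
[1] true → false = false
[2.3] true OR false = true
[2] false OR false OR true = true
[3.1] true AND true = true
[3.2] false AND false = false
[3] true AND false = false
[4.1] false AND true = false
[4.2] false AND false AND true = false
[4] false OR false = false
[root] false OR true OR false OR false = true
Overall: true → accepted

Accepted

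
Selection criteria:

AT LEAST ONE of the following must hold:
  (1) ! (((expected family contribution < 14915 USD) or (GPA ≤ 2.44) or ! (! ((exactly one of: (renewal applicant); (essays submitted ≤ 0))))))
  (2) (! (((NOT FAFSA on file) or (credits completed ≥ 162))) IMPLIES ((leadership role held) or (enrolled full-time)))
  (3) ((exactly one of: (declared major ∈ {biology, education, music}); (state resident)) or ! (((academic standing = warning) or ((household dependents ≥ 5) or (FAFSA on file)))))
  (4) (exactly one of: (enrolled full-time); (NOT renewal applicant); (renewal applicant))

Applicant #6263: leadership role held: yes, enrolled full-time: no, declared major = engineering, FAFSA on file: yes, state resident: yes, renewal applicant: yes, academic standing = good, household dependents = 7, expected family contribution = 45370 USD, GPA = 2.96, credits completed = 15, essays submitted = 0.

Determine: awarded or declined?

Awarded

Atomic conditions:
  expected family contribution < 14915 USD: 45370 < 14915 is false
  GPA ≤ 2.44: 2.96 ≤ 2.44 is false
  renewal applicant: yes → true
  essays submitted ≤ 0: 0 ≤ 0 is true
  NOT FAFSA on file: yes → false
  credits completed ≥ 162: 15 ≥ 162 is false
  leadership role held: yes → true
  enrolled full-time: no → false
  declared major ∈ {biology, education, music}: engineering is not in the set → false
  state resident: yes → true
  academic standing = warning: good == warning is false
  household dependents ≥ 5: 7 ≥ 5 is true
  FAFSA on file: yes → true
  NOT renewal applicant: yes → false
Combine:
[1.1.3.1.1] exactly-one(true, true) = false
[1.1.3.1] NOT false = true
[1.1.3] NOT true = false
[1.1] false OR false OR false = false
[1] NOT false = true
[2.1.1] false OR false = false
[2.1] NOT false = true
[2.2] true OR false = true
[2] true → true = true
[3.1] exactly-one(false, true) = true
[3.2.1.2] true OR true = true
[3.2.1] false OR true = true
[3.2] NOT true = false
[3] true OR false = true
[4] exactly-one(false, false, true) = true
[root] true OR true OR true OR true = true
Overall: true → awarded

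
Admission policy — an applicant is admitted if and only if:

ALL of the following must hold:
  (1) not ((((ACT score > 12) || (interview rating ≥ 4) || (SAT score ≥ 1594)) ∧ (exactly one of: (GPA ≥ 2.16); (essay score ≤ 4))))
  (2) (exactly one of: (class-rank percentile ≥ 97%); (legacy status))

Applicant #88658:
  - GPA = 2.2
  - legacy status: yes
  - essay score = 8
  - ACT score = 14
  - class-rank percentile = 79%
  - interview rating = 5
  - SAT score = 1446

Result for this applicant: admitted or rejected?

Atomic conditions:
  ACT score > 12: 14 > 12 is true
  interview rating ≥ 4: 5 ≥ 4 is true
  SAT score ≥ 1594: 1446 ≥ 1594 is false
  GPA ≥ 2.16: 2.2 ≥ 2.16 is true
  essay score ≤ 4: 8 ≤ 4 is false
  class-rank percentile ≥ 97%: 79 ≥ 97 is false
  legacy status: yes → true
Combine:
[1.1.1] true OR true OR false = true
[1.1.2] exactly-one(true, false) = true
[1.1] true AND true = true
[1] NOT true = false
[2] exactly-one(false, true) = true
[root] false AND true = false
Overall: false → rejected

Rejected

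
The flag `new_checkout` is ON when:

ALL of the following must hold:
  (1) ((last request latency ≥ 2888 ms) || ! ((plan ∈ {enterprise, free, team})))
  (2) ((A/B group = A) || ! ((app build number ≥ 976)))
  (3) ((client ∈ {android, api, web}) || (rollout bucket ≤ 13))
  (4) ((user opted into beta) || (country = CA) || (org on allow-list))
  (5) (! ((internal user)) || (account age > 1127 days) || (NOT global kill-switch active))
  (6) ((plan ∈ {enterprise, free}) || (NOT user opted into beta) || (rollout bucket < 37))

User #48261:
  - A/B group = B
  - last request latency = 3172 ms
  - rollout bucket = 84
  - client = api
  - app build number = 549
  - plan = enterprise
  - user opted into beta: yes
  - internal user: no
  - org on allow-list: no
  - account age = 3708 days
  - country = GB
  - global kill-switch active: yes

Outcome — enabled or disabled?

Atomic conditions:
  last request latency ≥ 2888 ms: 3172 ≥ 2888 is true
  plan ∈ {enterprise, free, team}: enterprise is in the set → true
  A/B group = A: B == A is false
  app build number ≥ 976: 549 ≥ 976 is false
  client ∈ {android, api, web}: api is in the set → true
  rollout bucket ≤ 13: 84 ≤ 13 is false
  user opted into beta: yes → true
  country = CA: GB == CA is false
  org on allow-list: no → false
  internal user: no → false
  account age > 1127 days: 3708 > 1127 is true
  NOT global kill-switch active: yes → false
  plan ∈ {enterprise, free}: enterprise is in the set → true
  NOT user opted into beta: yes → false
  rollout bucket < 37: 84 < 37 is false
Combine:
[1.2] NOT true = false
[1] true OR false = true
[2.2] NOT false = true
[2] false OR true = true
[3] true OR false = true
[4] true OR false OR false = true
[5.1] NOT false = true
[5] true OR true OR false = true
[6] true OR false OR false = true
[root] true AND true AND true AND true AND true AND true = true
Overall: true → enabled

Enabled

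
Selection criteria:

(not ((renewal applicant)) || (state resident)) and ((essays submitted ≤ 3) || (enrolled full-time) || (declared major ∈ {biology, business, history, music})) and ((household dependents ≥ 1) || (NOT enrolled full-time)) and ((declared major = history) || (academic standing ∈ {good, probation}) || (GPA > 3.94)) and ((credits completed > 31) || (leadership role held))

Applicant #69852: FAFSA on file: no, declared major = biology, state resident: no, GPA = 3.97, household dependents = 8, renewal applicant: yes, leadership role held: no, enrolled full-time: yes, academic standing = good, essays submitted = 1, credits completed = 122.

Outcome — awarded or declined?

Declined

Atomic conditions:
  renewal applicant: yes → true
  state resident: no → false
  essays submitted ≤ 3: 1 ≤ 3 is true
  enrolled full-time: yes → true
  declared major ∈ {biology, business, history, music}: biology is in the set → true
  household dependents ≥ 1: 8 ≥ 1 is true
  NOT enrolled full-time: yes → false
  declared major = history: biology == history is false
  academic standing ∈ {good, probation}: good is in the set → true
  GPA > 3.94: 3.97 > 3.94 is true
  credits completed > 31: 122 > 31 is true
  leadership role held: no → false
Combine:
[1.1] NOT true = false
[1] false OR false = false
[2] true OR true OR true = true
[3] true OR false = true
[4] false OR true OR true = true
[5] true OR false = true
[root] false AND true AND true AND true AND true = false
Overall: false → declined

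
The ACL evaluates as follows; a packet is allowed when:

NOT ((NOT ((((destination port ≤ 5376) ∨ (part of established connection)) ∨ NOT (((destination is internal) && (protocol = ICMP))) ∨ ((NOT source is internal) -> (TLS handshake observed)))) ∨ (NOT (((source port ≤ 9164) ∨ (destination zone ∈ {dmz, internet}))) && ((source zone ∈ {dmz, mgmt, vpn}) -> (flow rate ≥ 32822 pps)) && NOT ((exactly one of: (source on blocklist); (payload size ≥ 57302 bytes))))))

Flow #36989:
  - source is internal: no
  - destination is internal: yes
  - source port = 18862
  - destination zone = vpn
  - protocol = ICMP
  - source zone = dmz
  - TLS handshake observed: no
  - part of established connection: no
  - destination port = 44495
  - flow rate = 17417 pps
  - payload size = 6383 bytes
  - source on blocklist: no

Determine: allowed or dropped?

Atomic conditions:
  destination port ≤ 5376: 44495 ≤ 5376 is false
  part of established connection: no → false
  destination is internal: yes → true
  protocol = ICMP: ICMP == ICMP is true
  NOT source is internal: no → true
  TLS handshake observed: no → false
  source port ≤ 9164: 18862 ≤ 9164 is false
  destination zone ∈ {dmz, internet}: vpn is not in the set → false
  source zone ∈ {dmz, mgmt, vpn}: dmz is in the set → true
  flow rate ≥ 32822 pps: 17417 ≥ 32822 is false
  source on blocklist: no → false
  payload size ≥ 57302 bytes: 6383 ≥ 57302 is false
Combine:
[1.1.1.1] false OR false = false
[1.1.1.2.1] true AND true = true
[1.1.1.2] NOT true = false
[1.1.1.3] true → false = false
[1.1.1] false OR false OR false = false
[1.1] NOT false = true
[1.2.1.1] false OR false = false
[1.2.1] NOT false = true
[1.2.2] true → false = false
[1.2.3.1] exactly-one(false, false) = false
[1.2.3] NOT false = true
[1.2] true AND false AND true = false
[1] true OR false = true
[root] NOT true = false
Overall: false → dropped

Dropped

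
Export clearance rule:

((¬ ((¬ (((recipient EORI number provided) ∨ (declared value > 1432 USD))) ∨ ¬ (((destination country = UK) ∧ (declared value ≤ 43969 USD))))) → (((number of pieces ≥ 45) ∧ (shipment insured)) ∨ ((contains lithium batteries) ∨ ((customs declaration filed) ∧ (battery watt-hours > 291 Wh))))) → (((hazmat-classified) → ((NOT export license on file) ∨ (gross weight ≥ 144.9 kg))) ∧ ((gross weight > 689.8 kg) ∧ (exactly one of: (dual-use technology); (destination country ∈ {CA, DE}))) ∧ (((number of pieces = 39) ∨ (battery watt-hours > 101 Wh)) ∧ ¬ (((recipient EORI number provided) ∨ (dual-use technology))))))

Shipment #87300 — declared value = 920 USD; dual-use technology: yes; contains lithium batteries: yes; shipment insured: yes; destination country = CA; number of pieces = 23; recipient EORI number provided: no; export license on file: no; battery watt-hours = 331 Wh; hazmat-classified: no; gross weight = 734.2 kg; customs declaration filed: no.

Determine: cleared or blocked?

Atomic conditions:
  recipient EORI number provided: no → false
  declared value > 1432 USD: 920 > 1432 is false
  destination country = UK: CA == UK is false
  declared value ≤ 43969 USD: 920 ≤ 43969 is true
  number of pieces ≥ 45: 23 ≥ 45 is false
  shipment insured: yes → true
  contains lithium batteries: yes → true
  customs declaration filed: no → false
  battery watt-hours > 291 Wh: 331 > 291 is true
  hazmat-classified: no → false
  NOT export license on file: no → true
  gross weight ≥ 144.9 kg: 734.2 ≥ 144.9 is true
  gross weight > 689.8 kg: 734.2 > 689.8 is true
  dual-use technology: yes → true
  destination country ∈ {CA, DE}: CA is in the set → true
  number of pieces = 39: 23 == 39 is false
  battery watt-hours > 101 Wh: 331 > 101 is true
Combine:
[1.1.1.1.1] false OR false = false
[1.1.1.1] NOT false = true
[1.1.1.2.1] false AND true = false
[1.1.1.2] NOT false = true
[1.1.1] true OR true = true
[1.1] NOT true = false
[1.2.1] false AND true = false
[1.2.2.2] false AND true = false
[1.2.2] true OR false = true
[1.2] false OR true = true
[1] false → true (antecedent false ⇒ implication holds) = true
[2.1.2] true OR true = true
[2.1] false → true (antecedent false ⇒ implication holds) = true
[2.2.2] exactly-one(true, true) = false
[2.2] true AND false = false
[2.3.1] false OR true = true
[2.3.2.1] false OR true = true
[2.3.2] NOT true = false
[2.3] true AND false = false
[2] true AND false AND false = false
[root] true → false = false
Overall: false → blocked

Blocked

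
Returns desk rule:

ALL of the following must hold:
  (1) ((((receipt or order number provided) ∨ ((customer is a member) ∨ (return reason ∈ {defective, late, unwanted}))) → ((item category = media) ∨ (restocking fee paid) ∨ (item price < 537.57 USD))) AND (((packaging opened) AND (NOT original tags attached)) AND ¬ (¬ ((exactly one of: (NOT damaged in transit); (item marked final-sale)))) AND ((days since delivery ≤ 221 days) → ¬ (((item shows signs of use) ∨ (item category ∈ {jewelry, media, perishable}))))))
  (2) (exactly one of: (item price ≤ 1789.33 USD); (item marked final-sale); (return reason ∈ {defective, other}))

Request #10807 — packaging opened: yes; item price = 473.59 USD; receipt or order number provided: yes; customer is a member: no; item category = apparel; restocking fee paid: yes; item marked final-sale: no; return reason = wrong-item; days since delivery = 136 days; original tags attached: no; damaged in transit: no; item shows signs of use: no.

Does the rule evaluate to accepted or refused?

Atomic conditions:
  receipt or order number provided: yes → true
  customer is a member: no → false
  return reason ∈ {defective, late, unwanted}: wrong-item is not in the set → false
  item category = media: apparel == media is false
  restocking fee paid: yes → true
  item price < 537.57 USD: 473.59 < 537.57 is true
  packaging opened: yes → true
  NOT original tags attached: no → true
  NOT damaged in transit: no → true
  item marked final-sale: no → false
  days since delivery ≤ 221 days: 136 ≤ 221 is true
  item shows signs of use: no → false
  item category ∈ {jewelry, media, perishable}: apparel is not in the set → false
  item price ≤ 1789.33 USD: 473.59 ≤ 1789.33 is true
  return reason ∈ {defective, other}: wrong-item is not in the set → false
Combine:
[1.1.1.2] false OR false = false
[1.1.1] true OR false = true
[1.1.2] false OR true OR true = true
[1.1] true → true = true
[1.2.1] true AND true = true
[1.2.2.1.1] exactly-one(true, false) = true
[1.2.2.1] NOT true = false
[1.2.2] NOT false = true
[1.2.3.2.1] false OR false = false
[1.2.3.2] NOT false = true
[1.2.3] true → true = true
[1.2] true AND true AND true = true
[1] true AND true = true
[2] exactly-one(true, false, false) = true
[root] true AND true = true
Overall: true → accepted

Accepted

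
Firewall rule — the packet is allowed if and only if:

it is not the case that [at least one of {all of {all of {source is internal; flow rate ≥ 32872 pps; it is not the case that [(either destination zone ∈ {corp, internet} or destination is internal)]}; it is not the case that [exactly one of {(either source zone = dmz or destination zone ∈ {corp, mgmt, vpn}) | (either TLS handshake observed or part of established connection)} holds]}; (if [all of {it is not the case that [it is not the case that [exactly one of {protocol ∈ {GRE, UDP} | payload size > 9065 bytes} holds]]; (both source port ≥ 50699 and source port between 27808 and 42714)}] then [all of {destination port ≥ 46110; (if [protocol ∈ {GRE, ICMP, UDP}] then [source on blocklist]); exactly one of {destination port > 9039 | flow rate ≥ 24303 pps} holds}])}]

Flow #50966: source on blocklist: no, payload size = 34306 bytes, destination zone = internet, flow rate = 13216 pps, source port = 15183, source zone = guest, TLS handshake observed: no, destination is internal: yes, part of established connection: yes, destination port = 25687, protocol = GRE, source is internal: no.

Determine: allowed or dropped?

Atomic conditions:
  source is internal: no → false
  flow rate ≥ 32872 pps: 13216 ≥ 32872 is false
  destination zone ∈ {corp, internet}: internet is in the set → true
  destination is internal: yes → true
  source zone = dmz: guest == dmz is false
  destination zone ∈ {corp, mgmt, vpn}: internet is not in the set → false
  TLS handshake observed: no → false
  part of established connection: yes → true
  protocol ∈ {GRE, UDP}: GRE is in the set → true
  payload size > 9065 bytes: 34306 > 9065 is true
  source port ≥ 50699: 15183 ≥ 50699 is false
  source port between 27808 and 42714: 15183 in [27808, 42714] is false
  destination port ≥ 46110: 25687 ≥ 46110 is false
  protocol ∈ {GRE, ICMP, UDP}: GRE is in the set → true
  source on blocklist: no → false
  destination port > 9039: 25687 > 9039 is true
  flow rate ≥ 24303 pps: 13216 ≥ 24303 is false
Combine:
[1.1.1.3.1] true OR true = true
[1.1.1.3] NOT true = false
[1.1.1] false AND false AND false = false
[1.1.2.1.1] false OR false = false
[1.1.2.1.2] false OR true = true
[1.1.2.1] exactly-one(false, true) = true
[1.1.2] NOT true = false
[1.1] false AND false = false
[1.2.1.1.1.1] exactly-one(true, true) = false
[1.2.1.1.1] NOT false = true
[1.2.1.1] NOT true = false
[1.2.1.2] false AND false = false
[1.2.1] false AND false = false
[1.2.2.2] true → false = false
[1.2.2.3] exactly-one(true, false) = true
[1.2.2] false AND false AND true = false
[1.2] false → false (antecedent false ⇒ implication holds) = true
[1] false OR true = true
[root] NOT true = false
Overall: false → dropped

Dropped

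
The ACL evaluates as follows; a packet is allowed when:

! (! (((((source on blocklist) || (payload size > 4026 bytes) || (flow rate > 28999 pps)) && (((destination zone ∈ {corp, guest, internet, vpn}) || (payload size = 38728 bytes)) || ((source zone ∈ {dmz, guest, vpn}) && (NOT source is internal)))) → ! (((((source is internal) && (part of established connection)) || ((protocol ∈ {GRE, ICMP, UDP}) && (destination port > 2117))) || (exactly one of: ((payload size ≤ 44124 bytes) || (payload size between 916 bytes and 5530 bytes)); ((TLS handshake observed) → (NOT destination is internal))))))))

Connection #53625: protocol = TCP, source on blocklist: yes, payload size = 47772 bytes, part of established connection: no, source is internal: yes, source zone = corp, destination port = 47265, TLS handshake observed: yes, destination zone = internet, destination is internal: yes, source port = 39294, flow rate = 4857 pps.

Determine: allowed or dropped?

Allowed

Atomic conditions:
  source on blocklist: yes → true
  payload size > 4026 bytes: 47772 > 4026 is true
  flow rate > 28999 pps: 4857 > 28999 is false
  destination zone ∈ {corp, guest, internet, vpn}: internet is in the set → true
  payload size = 38728 bytes: 47772 == 38728 is false
  source zone ∈ {dmz, guest, vpn}: corp is not in the set → false
  NOT source is internal: yes → false
  source is internal: yes → true
  part of established connection: no → false
  protocol ∈ {GRE, ICMP, UDP}: TCP is not in the set → false
  destination port > 2117: 47265 > 2117 is true
  payload size ≤ 44124 bytes: 47772 ≤ 44124 is false
  payload size between 916 bytes and 5530 bytes: 47772 in [916, 5530] is false
  TLS handshake observed: yes → true
  NOT destination is internal: yes → false
Combine:
[1.1.1.1] true OR true OR false = true
[1.1.1.2.1] true OR false = true
[1.1.1.2.2] false AND false = false
[1.1.1.2] true OR false = true
[1.1.1] true AND true = true
[1.1.2.1.1.1] true AND false = false
[1.1.2.1.1.2] false AND true = false
[1.1.2.1.1] false OR false = false
[1.1.2.1.2.1] false OR false = false
[1.1.2.1.2.2] true → false = false
[1.1.2.1.2] exactly-one(false, false) = false
[1.1.2.1] false OR false = false
[1.1.2] NOT false = true
[1.1] true → true = true
[1] NOT true = false
[root] NOT false = true
Overall: true → allowed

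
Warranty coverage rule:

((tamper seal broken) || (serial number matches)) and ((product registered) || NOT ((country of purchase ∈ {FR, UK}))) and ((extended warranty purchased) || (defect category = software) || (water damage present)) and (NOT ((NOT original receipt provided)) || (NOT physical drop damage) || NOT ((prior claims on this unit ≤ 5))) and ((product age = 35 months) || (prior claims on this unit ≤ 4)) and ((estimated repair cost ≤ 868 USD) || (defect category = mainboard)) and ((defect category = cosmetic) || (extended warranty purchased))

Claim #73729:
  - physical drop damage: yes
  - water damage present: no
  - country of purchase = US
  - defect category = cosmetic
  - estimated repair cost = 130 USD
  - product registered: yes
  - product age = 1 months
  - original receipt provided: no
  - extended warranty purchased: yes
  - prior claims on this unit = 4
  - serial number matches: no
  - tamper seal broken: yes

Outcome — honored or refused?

Atomic conditions:
  tamper seal broken: yes → true
  serial number matches: no → false
  product registered: yes → true
  country of purchase ∈ {FR, UK}: US is not in the set → false
  extended warranty purchased: yes → true
  defect category = software: cosmetic == software is false
  water damage present: no → false
  NOT original receipt provided: no → true
  NOT physical drop damage: yes → false
  prior claims on this unit ≤ 5: 4 ≤ 5 is true
  product age = 35 months: 1 == 35 is false
  prior claims on this unit ≤ 4: 4 ≤ 4 is true
  estimated repair cost ≤ 868 USD: 130 ≤ 868 is true
  defect category = mainboard: cosmetic == mainboard is false
  defect category = cosmetic: cosmetic == cosmetic is true
Combine:
[1] true OR false = true
[2.2] NOT false = true
[2] true OR true = true
[3] true OR false OR false = true
[4.1] NOT true = false
[4.3] NOT true = false
[4] false OR false OR false = false
[5] false OR true = true
[6] true OR false = true
[7] true OR true = true
[root] true AND true AND true AND false AND true AND true AND true = false
Overall: false → refused

Refused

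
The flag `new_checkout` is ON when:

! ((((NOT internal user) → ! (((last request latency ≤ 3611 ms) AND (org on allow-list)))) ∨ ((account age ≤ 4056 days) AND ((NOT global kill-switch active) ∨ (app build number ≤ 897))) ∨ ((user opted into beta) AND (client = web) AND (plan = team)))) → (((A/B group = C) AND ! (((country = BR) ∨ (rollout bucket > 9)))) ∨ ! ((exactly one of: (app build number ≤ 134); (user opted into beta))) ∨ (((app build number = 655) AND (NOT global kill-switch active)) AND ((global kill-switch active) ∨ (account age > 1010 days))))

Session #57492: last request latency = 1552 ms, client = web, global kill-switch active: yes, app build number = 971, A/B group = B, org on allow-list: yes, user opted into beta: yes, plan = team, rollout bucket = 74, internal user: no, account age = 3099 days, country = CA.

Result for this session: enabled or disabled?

Atomic conditions:
  NOT internal user: no → true
  last request latency ≤ 3611 ms: 1552 ≤ 3611 is true
  org on allow-list: yes → true
  account age ≤ 4056 days: 3099 ≤ 4056 is true
  NOT global kill-switch active: yes → false
  app build number ≤ 897: 971 ≤ 897 is false
  user opted into beta: yes → true
  client = web: web == web is true
  plan = team: team == team is true
  A/B group = C: B == C is false
  country = BR: CA == BR is false
  rollout bucket > 9: 74 > 9 is true
  app build number ≤ 134: 971 ≤ 134 is false
  app build number = 655: 971 == 655 is false
  global kill-switch active: yes → true
  account age > 1010 days: 3099 > 1010 is true
Combine:
[1.1.1.2.1] true AND true = true
[1.1.1.2] NOT true = false
[1.1.1] true → false = false
[1.1.2.2] false OR false = false
[1.1.2] true AND false = false
[1.1.3] true AND true AND true = true
[1.1] false OR false OR true = true
[1] NOT true = false
[2.1.2.1] false OR true = true
[2.1.2] NOT true = false
[2.1] false AND false = false
[2.2.1] exactly-one(false, true) = true
[2.2] NOT true = false
[2.3.1] false AND false = false
[2.3.2] true OR true = true
[2.3] false AND true = false
[2] false OR false OR false = false
[root] false → false (antecedent false ⇒ implication holds) = true
Overall: true → enabled

Enabled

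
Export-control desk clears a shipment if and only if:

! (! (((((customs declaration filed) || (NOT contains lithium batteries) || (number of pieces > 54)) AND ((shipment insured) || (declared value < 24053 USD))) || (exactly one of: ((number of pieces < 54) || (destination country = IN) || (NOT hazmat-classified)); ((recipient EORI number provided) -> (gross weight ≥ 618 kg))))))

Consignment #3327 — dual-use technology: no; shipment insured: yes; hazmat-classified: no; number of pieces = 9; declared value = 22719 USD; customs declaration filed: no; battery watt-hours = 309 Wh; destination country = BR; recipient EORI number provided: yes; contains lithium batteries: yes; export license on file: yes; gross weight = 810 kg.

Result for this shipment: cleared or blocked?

Atomic conditions:
  customs declaration filed: no → false
  NOT contains lithium batteries: yes → false
  number of pieces > 54: 9 > 54 is false
  shipment insured: yes → true
  declared value < 24053 USD: 22719 < 24053 is true
  number of pieces < 54: 9 < 54 is true
  destination country = IN: BR == IN is false
  NOT hazmat-classified: no → true
  recipient EORI number provided: yes → true
  gross weight ≥ 618 kg: 810 ≥ 618 is true
Combine:
[1.1.1.1] false OR false OR false = false
[1.1.1.2] true OR true = true
[1.1.1] false AND true = false
[1.1.2.1] true OR false OR true = true
[1.1.2.2] true → true = true
[1.1.2] exactly-one(true, true) = false
[1.1] false OR false = false
[1] NOT false = true
[root] NOT true = false
Overall: false → blocked

Blocked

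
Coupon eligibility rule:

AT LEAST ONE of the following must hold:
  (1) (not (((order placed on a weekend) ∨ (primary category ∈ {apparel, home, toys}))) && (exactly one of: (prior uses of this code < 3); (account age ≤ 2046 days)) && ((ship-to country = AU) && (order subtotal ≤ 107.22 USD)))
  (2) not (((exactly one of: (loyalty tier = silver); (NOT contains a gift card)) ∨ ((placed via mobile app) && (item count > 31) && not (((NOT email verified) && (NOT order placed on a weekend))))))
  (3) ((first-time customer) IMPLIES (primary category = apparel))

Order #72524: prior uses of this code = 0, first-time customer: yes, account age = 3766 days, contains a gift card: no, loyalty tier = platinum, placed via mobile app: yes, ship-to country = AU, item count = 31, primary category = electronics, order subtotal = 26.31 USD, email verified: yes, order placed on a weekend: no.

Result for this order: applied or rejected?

Applied

Atomic conditions:
  order placed on a weekend: no → false
  primary category ∈ {apparel, home, toys}: electronics is not in the set → false
  prior uses of this code < 3: 0 < 3 is true
  account age ≤ 2046 days: 3766 ≤ 2046 is false
  ship-to country = AU: AU == AU is true
  order subtotal ≤ 107.22 USD: 26.31 ≤ 107.22 is true
  loyalty tier = silver: platinum == silver is false
  NOT contains a gift card: no → true
  placed via mobile app: yes → true
  item count > 31: 31 > 31 is false
  NOT email verified: yes → false
  NOT order placed on a weekend: no → true
  first-time customer: yes → true
  primary category = apparel: electronics == apparel is false
Combine:
[1.1.1] false OR false = false
[1.1] NOT false = true
[1.2] exactly-one(true, false) = true
[1.3] true AND true = true
[1] true AND true AND true = true
[2.1.1] exactly-one(false, true) = true
[2.1.2.3.1] false AND true = false
[2.1.2.3] NOT false = true
[2.1.2] true AND false AND true = false
[2.1] true OR false = true
[2] NOT true = false
[3] true → false = false
[root] true OR false OR false = true
Overall: true → applied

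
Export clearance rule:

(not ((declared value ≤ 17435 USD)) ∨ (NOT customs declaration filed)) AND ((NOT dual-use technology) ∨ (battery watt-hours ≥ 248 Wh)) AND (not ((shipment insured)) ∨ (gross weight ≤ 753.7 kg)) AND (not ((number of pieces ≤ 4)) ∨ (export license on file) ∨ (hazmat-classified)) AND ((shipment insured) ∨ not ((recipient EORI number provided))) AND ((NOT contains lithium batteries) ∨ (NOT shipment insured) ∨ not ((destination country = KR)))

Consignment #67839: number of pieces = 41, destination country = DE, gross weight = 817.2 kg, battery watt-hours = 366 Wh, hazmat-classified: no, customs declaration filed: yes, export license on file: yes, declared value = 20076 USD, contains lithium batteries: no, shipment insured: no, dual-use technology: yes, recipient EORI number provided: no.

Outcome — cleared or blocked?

Cleared

Atomic conditions:
  declared value ≤ 17435 USD: 20076 ≤ 17435 is false
  NOT customs declaration filed: yes → false
  NOT dual-use technology: yes → false
  battery watt-hours ≥ 248 Wh: 366 ≥ 248 is true
  shipment insured: no → false
  gross weight ≤ 753.7 kg: 817.2 ≤ 753.7 is false
  number of pieces ≤ 4: 41 ≤ 4 is false
  export license on file: yes → true
  hazmat-classified: no → false
  recipient EORI number provided: no → false
  NOT contains lithium batteries: no → true
  NOT shipment insured: no → true
  destination country = KR: DE == KR is false
Combine:
[1.1] NOT false = true
[1] true OR false = true
[2] false OR true = true
[3.1] NOT false = true
[3] true OR false = true
[4.1] NOT false = true
[4] true OR true OR false = true
[5.2] NOT false = true
[5] false OR true = true
[6.3] NOT false = true
[6] true OR true OR true = true
[root] true AND true AND true AND true AND true AND true = true
Overall: true → cleared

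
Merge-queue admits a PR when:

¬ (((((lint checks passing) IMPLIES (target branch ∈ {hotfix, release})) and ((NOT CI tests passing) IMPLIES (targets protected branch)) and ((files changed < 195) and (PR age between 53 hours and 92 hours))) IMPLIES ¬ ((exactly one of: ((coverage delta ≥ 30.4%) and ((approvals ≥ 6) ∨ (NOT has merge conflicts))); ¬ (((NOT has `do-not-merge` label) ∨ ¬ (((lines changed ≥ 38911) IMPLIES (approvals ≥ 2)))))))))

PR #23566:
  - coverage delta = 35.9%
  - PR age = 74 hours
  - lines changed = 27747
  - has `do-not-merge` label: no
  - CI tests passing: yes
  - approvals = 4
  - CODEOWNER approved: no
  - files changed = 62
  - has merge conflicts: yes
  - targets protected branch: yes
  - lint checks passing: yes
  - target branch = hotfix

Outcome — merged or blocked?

Blocked

Atomic conditions:
  lint checks passing: yes → true
  target branch ∈ {hotfix, release}: hotfix is in the set → true
  NOT CI tests passing: yes → false
  targets protected branch: yes → true
  files changed < 195: 62 < 195 is true
  PR age between 53 hours and 92 hours: 74 in [53, 92] is true
  coverage delta ≥ 30.4%: 35.9 ≥ 30.4 is true
  approvals ≥ 6: 4 ≥ 6 is false
  NOT has merge conflicts: yes → false
  NOT has `do-not-merge` label: no → true
  lines changed ≥ 38911: 27747 ≥ 38911 is false
  approvals ≥ 2: 4 ≥ 2 is true
Combine:
[1.1.1] true → true = true
[1.1.2] false → true (antecedent false ⇒ implication holds) = true
[1.1.3] true AND true = true
[1.1] true AND true AND true = true
[1.2.1.1.2] false OR false = false
[1.2.1.1] true AND false = false
[1.2.1.2.1.2.1] false → true (antecedent false ⇒ implication holds) = true
[1.2.1.2.1.2] NOT true = false
[1.2.1.2.1] true OR false = true
[1.2.1.2] NOT true = false
[1.2.1] exactly-one(false, false) = false
[1.2] NOT false = true
[1] true → true = true
[root] NOT true = false
Overall: false → blocked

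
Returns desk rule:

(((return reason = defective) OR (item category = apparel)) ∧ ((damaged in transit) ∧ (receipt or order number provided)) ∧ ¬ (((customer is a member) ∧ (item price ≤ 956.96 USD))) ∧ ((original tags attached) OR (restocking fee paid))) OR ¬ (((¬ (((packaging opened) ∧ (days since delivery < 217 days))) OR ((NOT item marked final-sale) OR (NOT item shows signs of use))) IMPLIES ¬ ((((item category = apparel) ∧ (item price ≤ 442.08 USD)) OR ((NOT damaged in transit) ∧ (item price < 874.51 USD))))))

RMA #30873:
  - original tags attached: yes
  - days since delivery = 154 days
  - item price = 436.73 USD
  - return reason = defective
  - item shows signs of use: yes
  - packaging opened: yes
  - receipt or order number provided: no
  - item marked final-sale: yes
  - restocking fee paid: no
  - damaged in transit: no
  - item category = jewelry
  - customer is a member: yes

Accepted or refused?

Atomic conditions:
  return reason = defective: defective == defective is true
  item category = apparel: jewelry == apparel is false
  damaged in transit: no → false
  receipt or order number provided: no → false
  customer is a member: yes → true
  item price ≤ 956.96 USD: 436.73 ≤ 956.96 is true
  original tags attached: yes → true
  restocking fee paid: no → false
  packaging opened: yes → true
  days since delivery < 217 days: 154 < 217 is true
  NOT item marked final-sale: yes → false
  NOT item shows signs of use: yes → false
  item price ≤ 442.08 USD: 436.73 ≤ 442.08 is true
  NOT damaged in transit: no → true
  item price < 874.51 USD: 436.73 < 874.51 is true
Combine:
[1.1] true OR false = true
[1.2] false AND false = false
[1.3.1] true AND true = true
[1.3] NOT true = false
[1.4] true OR false = true
[1] true AND false AND false AND true = false
[2.1.1.1.1] true AND true = true
[2.1.1.1] NOT true = false
[2.1.1.2] false OR false = false
[2.1.1] false OR false = false
[2.1.2.1.1] false AND true = false
[2.1.2.1.2] true AND true = true
[2.1.2.1] false OR true = true
[2.1.2] NOT true = false
[2.1] false → false (antecedent false ⇒ implication holds) = true
[2] NOT true = false
[root] false OR false = false
Overall: false → refused

Refused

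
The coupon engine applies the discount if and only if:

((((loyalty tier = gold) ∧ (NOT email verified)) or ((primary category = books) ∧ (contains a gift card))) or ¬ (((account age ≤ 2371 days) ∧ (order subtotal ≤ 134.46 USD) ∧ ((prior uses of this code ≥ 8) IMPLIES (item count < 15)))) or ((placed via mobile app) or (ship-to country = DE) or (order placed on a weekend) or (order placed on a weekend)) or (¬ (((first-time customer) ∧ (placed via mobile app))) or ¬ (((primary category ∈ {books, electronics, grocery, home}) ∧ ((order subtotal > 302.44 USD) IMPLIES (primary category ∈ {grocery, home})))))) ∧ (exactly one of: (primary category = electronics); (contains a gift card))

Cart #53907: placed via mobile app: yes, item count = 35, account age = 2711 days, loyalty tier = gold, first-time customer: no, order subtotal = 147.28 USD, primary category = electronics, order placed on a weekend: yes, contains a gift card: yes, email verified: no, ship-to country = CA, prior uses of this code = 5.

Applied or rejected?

Rejected

Atomic conditions:
  loyalty tier = gold: gold == gold is true
  NOT email verified: no → true
  primary category = books: electronics == books is false
  contains a gift card: yes → true
  account age ≤ 2371 days: 2711 ≤ 2371 is false
  order subtotal ≤ 134.46 USD: 147.28 ≤ 134.46 is false
  prior uses of this code ≥ 8: 5 ≥ 8 is false
  item count < 15: 35 < 15 is false
  placed via mobile app: yes → true
  ship-to country = DE: CA == DE is false
  order placed on a weekend: yes → true
  first-time customer: no → false
  primary category ∈ {books, electronics, grocery, home}: electronics is in the set → true
  order subtotal > 302.44 USD: 147.28 > 302.44 is false
  primary category ∈ {grocery, home}: electronics is not in the set → false
  primary category = electronics: electronics == electronics is true
Combine:
[1.1.1] true AND true = true
[1.1.2] false AND true = false
[1.1] true OR false = true
[1.2.1.3] false → false (antecedent false ⇒ implication holds) = true
[1.2.1] false AND false AND true = false
[1.2] NOT false = true
[1.3] true OR false OR true OR true = true
[1.4.1.1] false AND true = false
[1.4.1] NOT false = true
[1.4.2.1.2] false → false (antecedent false ⇒ implication holds) = true
[1.4.2.1] true AND true = true
[1.4.2] NOT true = false
[1.4] true OR false = true
[1] true OR true OR true OR true = true
[2] exactly-one(true, true) = false
[root] true AND false = false
Overall: false → rejected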